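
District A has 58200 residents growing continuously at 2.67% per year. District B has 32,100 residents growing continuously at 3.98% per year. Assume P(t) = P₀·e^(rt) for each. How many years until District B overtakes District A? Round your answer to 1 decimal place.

58200·e^(0.0267t) = 32100·e^(0.0398t)
58200/32100 = e^((0.0398 − 0.0267)t) → ln(1.81308) = 0.0131·t
t = 0.59503 / 0.0131

t ≈ 45.4 years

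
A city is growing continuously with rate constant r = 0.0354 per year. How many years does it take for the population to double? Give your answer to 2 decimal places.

doubling time ≈ 19.58 years

doubling time = ln(2) / |r| = 0.69315 / 0.0354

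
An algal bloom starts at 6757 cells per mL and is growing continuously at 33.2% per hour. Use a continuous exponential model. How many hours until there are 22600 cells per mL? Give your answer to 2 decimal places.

22600 = 6757 · e^(0.332·t)
t = ln(22600/6757) / 0.332 = ln(3.34468) / 0.332 = 1.20737 / 0.332

t ≈ 3.64 hours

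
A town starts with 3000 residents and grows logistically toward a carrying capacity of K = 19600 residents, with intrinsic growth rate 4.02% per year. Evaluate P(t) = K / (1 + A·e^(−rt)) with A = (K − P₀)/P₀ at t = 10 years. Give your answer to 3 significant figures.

≈ 4,170 residents

A = (19600 − 3000)/3000 = 5.53333
P(10) = 19600 / (1 + 5.53333·e^(−0.0402·10)) = 19600 / (1 + 5.53333·0.668981)
= 19600 / 4.70169 ≈ 4168.71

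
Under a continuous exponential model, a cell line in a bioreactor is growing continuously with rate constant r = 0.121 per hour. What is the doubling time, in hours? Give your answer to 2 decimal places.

doubling time ≈ 5.73 hours

doubling time = ln(2) / |r| = 0.69315 / 0.121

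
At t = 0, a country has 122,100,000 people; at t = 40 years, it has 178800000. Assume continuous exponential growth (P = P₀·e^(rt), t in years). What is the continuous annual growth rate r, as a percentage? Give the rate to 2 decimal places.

178800000 = 122100000 · e^(r·40)
e^(40r) = 178800000/122100000 = 1.46437
r = ln(1.46437) / 40 = 0.38143 / 40

r ≈ 0.95% per year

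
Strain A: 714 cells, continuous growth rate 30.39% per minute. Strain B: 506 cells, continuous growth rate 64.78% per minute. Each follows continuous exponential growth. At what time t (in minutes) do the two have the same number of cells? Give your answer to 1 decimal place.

714·e^(0.3039t) = 506·e^(0.6478t)
714/506 = e^((0.6478 − 0.3039)t) → ln(1.41107) = 0.3439·t
t = 0.34435 / 0.3439

t ≈ 1.0 minutes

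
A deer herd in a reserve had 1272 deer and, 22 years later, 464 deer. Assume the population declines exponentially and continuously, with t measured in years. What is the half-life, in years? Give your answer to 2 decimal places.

half-life ≈ 15.12 years

r = ln(464/1272) / 22 = ln(0.36478) / 22 ≈ -0.045839 per year
half-life = ln 2 / |r| = 0.69315 / 0.045839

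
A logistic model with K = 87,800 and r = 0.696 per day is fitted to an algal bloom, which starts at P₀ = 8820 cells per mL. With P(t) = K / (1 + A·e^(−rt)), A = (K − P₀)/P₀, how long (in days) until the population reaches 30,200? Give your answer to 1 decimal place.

t ≈ 2.2 days

A = (87800 − 8820)/8820 = 8.95465
30200 = 87800/(1 + 8.95465·e^(−0.696t)) → 1 + 8.95465·e^(−0.696t) = 2.90728
e^(−0.696t) = 0.212994 → t = ln(4.69497)/0.696 = 1.54649/0.696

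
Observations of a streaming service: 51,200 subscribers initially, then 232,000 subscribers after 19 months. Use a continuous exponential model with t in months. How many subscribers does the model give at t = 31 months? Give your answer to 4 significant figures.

r = ln(232000/51200) / 19 ≈ 0.079526 per month
P(31) = 51200 · e^(0.079526·31) = 51200 · 11.76716 ≈ 602478.39

≈ 602,500 subscribers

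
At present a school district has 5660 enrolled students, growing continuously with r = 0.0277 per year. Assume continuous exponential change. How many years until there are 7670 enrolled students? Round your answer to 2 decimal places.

t ≈ 10.97 years

7670 = 5660 · e^(0.0277·t)
t = ln(7670/5660) / 0.0277 = ln(1.35512) / 0.0277 = 0.30389 / 0.0277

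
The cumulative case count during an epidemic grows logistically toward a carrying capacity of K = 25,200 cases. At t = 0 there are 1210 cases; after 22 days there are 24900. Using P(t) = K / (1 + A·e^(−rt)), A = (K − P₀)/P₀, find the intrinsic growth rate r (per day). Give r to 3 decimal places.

r ≈ 0.337 per day

A = (25200 − 1210)/1210 = 19.82645
24900 = 25200/(1 + 19.82645·e^(−r·22)) → e^(−22r) = (1.01205 − 1)/19.82645 = 0.000608
r = −ln(0.000608)/22 = 7.40586/22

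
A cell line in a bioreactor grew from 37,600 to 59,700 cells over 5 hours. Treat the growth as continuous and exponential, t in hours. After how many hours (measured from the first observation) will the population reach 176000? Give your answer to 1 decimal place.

r = ln(59700/37600) / 5 ≈ 0.092466 per hour
t = ln(176000/37600) / r = 1.54348 / 0.092466 ≈ 16.692

t ≈ 16.7 hours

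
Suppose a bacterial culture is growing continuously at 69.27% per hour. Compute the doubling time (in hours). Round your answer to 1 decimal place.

doubling time ≈ 1.0 hours

doubling time = ln(2) / |r| = 0.69315 / 0.6927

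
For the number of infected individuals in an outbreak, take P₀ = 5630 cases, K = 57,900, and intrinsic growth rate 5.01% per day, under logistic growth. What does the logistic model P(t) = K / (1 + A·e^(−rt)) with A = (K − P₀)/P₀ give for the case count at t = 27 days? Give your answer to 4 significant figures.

A = (57900 − 5630)/5630 = 9.28419
P(27) = 57900 / (1 + 9.28419·e^(−0.0501·27)) = 57900 / (1 + 9.28419·0.258541)
= 57900 / 3.40035 ≈ 17027.68

≈ 17,030 cases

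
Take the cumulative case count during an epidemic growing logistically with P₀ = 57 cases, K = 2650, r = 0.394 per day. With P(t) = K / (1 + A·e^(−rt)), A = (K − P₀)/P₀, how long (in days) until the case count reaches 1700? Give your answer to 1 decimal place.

t ≈ 11.2 days

A = (2650 − 57)/57 = 45.49123
1700 = 2650/(1 + 45.49123·e^(−0.394t)) → 1 + 45.49123·e^(−0.394t) = 1.55882
e^(−0.394t) = 0.012284 → t = ln(81.40536)/0.394 = 4.39944/0.394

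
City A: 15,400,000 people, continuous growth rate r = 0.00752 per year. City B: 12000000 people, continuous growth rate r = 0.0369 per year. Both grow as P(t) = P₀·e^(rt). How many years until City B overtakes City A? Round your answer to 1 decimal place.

15400000·e^(0.00752t) = 12000000·e^(0.0369t)
15400000/12000000 = e^((0.0369 − 0.00752)t) → ln(1.28333) = 0.02938·t
t = 0.24946 / 0.02938

t ≈ 8.5 years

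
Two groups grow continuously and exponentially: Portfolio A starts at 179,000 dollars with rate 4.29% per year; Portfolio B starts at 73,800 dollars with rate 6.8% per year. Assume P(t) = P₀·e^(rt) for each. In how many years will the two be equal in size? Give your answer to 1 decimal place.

t ≈ 35.3 years

179000·e^(0.0429t) = 73800·e^(0.068t)
179000/73800 = e^((0.068 − 0.0429)t) → ln(2.42547) = 0.0251·t
t = 0.88603 / 0.0251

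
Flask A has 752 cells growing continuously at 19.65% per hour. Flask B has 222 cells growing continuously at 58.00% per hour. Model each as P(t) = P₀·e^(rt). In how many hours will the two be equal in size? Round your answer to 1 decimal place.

752·e^(0.1965t) = 222·e^(0.58t)
752/222 = e^((0.58 − 0.1965)t) → ln(3.38739) = 0.3835·t
t = 1.22006 / 0.3835

t ≈ 3.2 hours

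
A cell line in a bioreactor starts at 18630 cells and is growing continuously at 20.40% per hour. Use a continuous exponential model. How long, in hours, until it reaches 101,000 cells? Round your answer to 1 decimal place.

101000 = 18630 · e^(0.204·t)
t = ln(101000/18630) / 0.204 = ln(5.42136) / 0.204 = 1.69035 / 0.204

t ≈ 8.3 hours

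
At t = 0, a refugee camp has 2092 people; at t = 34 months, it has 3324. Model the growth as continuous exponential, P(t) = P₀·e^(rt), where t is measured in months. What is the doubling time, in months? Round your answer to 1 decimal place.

doubling time ≈ 50.9 months

r = ln(3324/2092) / 34 = ln(1.58891) / 34 ≈ 0.013619 per month
doubling time = ln 2 / |r| = 0.69315 / 0.013619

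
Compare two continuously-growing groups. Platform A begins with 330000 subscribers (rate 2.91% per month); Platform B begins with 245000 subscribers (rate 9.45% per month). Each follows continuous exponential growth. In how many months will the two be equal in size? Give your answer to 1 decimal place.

330000·e^(0.0291t) = 245000·e^(0.0945t)
330000/245000 = e^((0.0945 − 0.0291)t) → ln(1.34694) = 0.0654·t
t = 0.29783 / 0.0654

t ≈ 4.6 months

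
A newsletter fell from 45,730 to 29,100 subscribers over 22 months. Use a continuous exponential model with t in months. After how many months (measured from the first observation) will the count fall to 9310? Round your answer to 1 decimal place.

r = ln(29100/45730) / 22 ≈ -0.020546 per month
t = ln(9310/45730) / r = -1.59167 / -0.020546 ≈ 77.468

t ≈ 77.5 months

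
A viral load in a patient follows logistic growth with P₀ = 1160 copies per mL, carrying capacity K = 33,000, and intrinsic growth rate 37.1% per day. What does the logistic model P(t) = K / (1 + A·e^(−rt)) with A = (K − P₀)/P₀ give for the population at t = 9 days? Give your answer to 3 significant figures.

A = (33000 − 1160)/1160 = 27.44828
P(9) = 33000 / (1 + 27.44828·e^(−0.371·9)) = 33000 / (1 + 27.44828·0.035472)
= 33000 / 1.97366 ≈ 16720.23

≈ 16,700 copies per mL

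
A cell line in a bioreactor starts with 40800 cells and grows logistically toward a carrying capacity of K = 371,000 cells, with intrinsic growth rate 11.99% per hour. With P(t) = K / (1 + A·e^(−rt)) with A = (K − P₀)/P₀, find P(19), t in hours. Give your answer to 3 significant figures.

A = (371000 − 40800)/40800 = 8.09314
P(19) = 371000 / (1 + 8.09314·e^(−0.1199·19)) = 371000 / (1 + 8.09314·0.102479)
= 371000 / 1.82937 ≈ 202801.57

≈ 203,000 cells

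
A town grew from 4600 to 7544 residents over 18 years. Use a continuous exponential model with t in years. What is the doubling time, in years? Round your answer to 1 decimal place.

doubling time ≈ 25.2 years

r = ln(7544/4600) / 18 = ln(1.64) / 18 ≈ 0.027483 per year
doubling time = ln 2 / |r| = 0.69315 / 0.027483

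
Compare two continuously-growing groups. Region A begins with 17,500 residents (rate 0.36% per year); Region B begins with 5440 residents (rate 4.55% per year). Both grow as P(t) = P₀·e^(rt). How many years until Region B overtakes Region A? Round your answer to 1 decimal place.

t ≈ 27.9 years

17500·e^(0.0036t) = 5440·e^(0.0455t)
17500/5440 = e^((0.0455 − 0.0036)t) → ln(3.21691) = 0.0419·t
t = 1.16842 / 0.0419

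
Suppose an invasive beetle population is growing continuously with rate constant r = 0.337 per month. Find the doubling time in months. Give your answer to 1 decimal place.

doubling time ≈ 2.1 months

doubling time = ln(2) / |r| = 0.69315 / 0.337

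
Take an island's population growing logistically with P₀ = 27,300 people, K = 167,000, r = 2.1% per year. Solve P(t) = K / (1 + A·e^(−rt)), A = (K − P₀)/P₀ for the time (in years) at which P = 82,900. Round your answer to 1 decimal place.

A = (167000 − 27300)/27300 = 5.11722
82900 = 167000/(1 + 5.11722·e^(−0.021t)) → 1 + 5.11722·e^(−0.021t) = 2.01448
e^(−0.021t) = 0.198247 → t = ln(5.0442)/0.021 = 1.61824/0.021

t ≈ 77.1 years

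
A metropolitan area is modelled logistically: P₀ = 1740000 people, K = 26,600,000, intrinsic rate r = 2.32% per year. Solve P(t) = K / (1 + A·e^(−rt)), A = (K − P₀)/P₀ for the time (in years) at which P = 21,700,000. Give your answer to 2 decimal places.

A = (26600000 − 1740000)/1740000 = 14.28736
21700000 = 26600000/(1 + 14.28736·e^(−0.0232t)) → 1 + 14.28736·e^(−0.0232t) = 1.22581
e^(−0.0232t) = 0.015805 → t = ln(63.27258)/0.0232 = 4.14745/0.0232

t ≈ 178.77 years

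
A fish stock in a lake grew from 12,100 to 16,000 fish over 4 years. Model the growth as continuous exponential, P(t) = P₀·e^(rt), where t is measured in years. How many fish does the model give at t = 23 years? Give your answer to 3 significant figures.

r = ln(16000/12100) / 4 ≈ 0.069846 per year
P(23) = 12100 · e^(0.069846·23) = 12100 · 4.9851 ≈ 60319.73

≈ 60,300 fish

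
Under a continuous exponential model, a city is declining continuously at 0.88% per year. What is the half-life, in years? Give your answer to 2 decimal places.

half-life = ln(2) / |r| = 0.69315 / 0.0088

half-life ≈ 78.77 years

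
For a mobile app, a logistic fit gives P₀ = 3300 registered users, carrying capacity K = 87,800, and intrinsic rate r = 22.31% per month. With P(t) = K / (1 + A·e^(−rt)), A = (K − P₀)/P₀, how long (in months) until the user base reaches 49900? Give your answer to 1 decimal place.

A = (87800 − 3300)/3300 = 25.60606
49900 = 87800/(1 + 25.60606·e^(−0.2231t)) → 1 + 25.60606·e^(−0.2231t) = 1.75952
e^(−0.2231t) = 0.029662 → t = ln(33.71352)/0.2231 = 3.5179/0.2231

t ≈ 15.8 months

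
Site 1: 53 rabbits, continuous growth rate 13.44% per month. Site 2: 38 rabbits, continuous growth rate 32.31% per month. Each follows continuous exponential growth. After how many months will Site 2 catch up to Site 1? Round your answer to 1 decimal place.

53·e^(0.1344t) = 38·e^(0.3231t)
53/38 = e^((0.3231 − 0.1344)t) → ln(1.39474) = 0.1887·t
t = 0.33271 / 0.1887

t ≈ 1.8 months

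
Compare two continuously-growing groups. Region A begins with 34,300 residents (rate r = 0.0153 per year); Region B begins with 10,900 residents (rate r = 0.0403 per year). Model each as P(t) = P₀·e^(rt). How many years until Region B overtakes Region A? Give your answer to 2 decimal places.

t ≈ 45.86 years

34300·e^(0.0153t) = 10900·e^(0.0403t)
34300/10900 = e^((0.0403 − 0.0153)t) → ln(3.14679) = 0.025·t
t = 1.14638 / 0.025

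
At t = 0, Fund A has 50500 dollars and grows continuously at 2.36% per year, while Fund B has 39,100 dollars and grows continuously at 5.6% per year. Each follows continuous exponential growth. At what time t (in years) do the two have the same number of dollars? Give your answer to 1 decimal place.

50500·e^(0.0236t) = 39100·e^(0.056t)
50500/39100 = e^((0.056 − 0.0236)t) → ln(1.29156) = 0.0324·t
t = 0.25585 / 0.0324

t ≈ 7.9 years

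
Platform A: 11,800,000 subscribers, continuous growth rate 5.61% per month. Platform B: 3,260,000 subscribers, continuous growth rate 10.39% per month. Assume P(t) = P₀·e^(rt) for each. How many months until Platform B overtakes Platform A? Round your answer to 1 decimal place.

t ≈ 26.9 months

11800000·e^(0.0561t) = 3260000·e^(0.1039t)
11800000/3260000 = e^((0.1039 − 0.0561)t) → ln(3.61963) = 0.0478·t
t = 1.28637 / 0.0478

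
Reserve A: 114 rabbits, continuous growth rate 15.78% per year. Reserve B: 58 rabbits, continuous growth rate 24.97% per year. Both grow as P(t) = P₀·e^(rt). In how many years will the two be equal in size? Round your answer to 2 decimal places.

t ≈ 7.35 years

114·e^(0.1578t) = 58·e^(0.2497t)
114/58 = e^((0.2497 − 0.1578)t) → ln(1.96552) = 0.0919·t
t = 0.67576 / 0.0919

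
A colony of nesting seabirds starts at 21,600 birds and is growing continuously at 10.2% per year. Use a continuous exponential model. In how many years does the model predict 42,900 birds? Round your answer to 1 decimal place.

t ≈ 6.7 years

42900 = 21600 · e^(0.102·t)
t = ln(42900/21600) / 0.102 = ln(1.98611) / 0.102 = 0.68618 / 0.102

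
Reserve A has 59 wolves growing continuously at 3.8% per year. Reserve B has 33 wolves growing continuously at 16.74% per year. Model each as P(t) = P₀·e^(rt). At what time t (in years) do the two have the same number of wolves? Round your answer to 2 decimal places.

t ≈ 4.49 years

59·e^(0.038t) = 33·e^(0.1674t)
59/33 = e^((0.1674 − 0.038)t) → ln(1.78788) = 0.1294·t
t = 0.58103 / 0.1294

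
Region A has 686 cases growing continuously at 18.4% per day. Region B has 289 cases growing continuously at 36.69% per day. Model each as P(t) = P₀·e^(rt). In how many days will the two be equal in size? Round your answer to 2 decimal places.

686·e^(0.184t) = 289·e^(0.3669t)
686/289 = e^((0.3669 − 0.184)t) → ln(2.3737) = 0.1829·t
t = 0.86445 / 0.1829

t ≈ 4.73 days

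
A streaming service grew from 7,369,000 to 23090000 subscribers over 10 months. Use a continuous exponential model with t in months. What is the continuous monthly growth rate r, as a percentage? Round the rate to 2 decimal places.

23090000 = 7369000 · e^(r·10)
e^(10r) = 23090000/7369000 = 3.1334
r = ln(3.1334) / 10 = 1.14212 / 10

r ≈ 11.42% per month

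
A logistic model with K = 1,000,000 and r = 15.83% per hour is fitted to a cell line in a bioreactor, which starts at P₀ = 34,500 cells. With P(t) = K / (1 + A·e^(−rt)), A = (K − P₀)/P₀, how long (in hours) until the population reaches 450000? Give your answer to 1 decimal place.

t ≈ 19.8 hours

A = (1000000 − 34500)/34500 = 27.98551
450000 = 1000000/(1 + 27.98551·e^(−0.1583t)) → 1 + 27.98551·e^(−0.1583t) = 2.22222
e^(−0.1583t) = 0.043673 → t = ln(22.89723)/0.1583 = 3.13102/0.1583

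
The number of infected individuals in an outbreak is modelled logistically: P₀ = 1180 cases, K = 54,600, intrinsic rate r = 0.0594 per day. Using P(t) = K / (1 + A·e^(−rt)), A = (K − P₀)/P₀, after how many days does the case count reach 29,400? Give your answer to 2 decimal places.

t ≈ 66.78 days

A = (54600 − 1180)/1180 = 45.27119
29400 = 54600/(1 + 45.27119·e^(−0.0594t)) → 1 + 45.27119·e^(−0.0594t) = 1.85714
e^(−0.0594t) = 0.018934 → t = ln(52.81638)/0.0594 = 3.96682/0.0594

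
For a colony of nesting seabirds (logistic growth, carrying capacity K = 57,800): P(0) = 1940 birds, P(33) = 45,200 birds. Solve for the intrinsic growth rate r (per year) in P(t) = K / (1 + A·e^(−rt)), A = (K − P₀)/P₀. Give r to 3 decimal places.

r ≈ 0.141 per year

A = (57800 − 1940)/1940 = 28.79381
45200 = 57800/(1 + 28.79381·e^(−r·33)) → e^(−33r) = (1.27876 − 1)/28.79381 = 0.009681
r = −ln(0.009681)/33 = 4.63756/33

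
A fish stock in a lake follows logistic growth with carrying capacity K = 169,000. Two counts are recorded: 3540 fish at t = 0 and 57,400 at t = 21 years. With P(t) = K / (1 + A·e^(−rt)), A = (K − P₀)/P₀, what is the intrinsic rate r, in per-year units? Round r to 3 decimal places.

A = (169000 − 3540)/3540 = 46.74011
57400 = 169000/(1 + 46.74011·e^(−r·21)) → e^(−21r) = (2.94425 − 1)/46.74011 = 0.041597
r = −ln(0.041597)/21 = 3.17973/21

r ≈ 0.151 per year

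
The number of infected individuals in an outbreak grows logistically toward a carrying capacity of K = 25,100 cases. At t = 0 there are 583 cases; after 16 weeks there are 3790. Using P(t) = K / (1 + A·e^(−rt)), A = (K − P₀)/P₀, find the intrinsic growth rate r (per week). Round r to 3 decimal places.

A = (25100 − 583)/583 = 42.05317
3790 = 25100/(1 + 42.05317·e^(−r·16)) → e^(−16r) = (6.62269 − 1)/42.05317 = 0.133704
r = −ln(0.133704)/16 = 2.01212/16

r ≈ 0.126 per week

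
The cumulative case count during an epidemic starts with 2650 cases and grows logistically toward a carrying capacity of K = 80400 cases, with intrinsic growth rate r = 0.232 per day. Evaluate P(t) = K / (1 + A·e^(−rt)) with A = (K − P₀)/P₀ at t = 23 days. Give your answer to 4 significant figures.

A = (80400 − 2650)/2650 = 29.33962
P(23) = 80400 / (1 + 29.33962·e^(−0.232·23)) = 80400 / (1 + 29.33962·0.004815)
= 80400 / 1.14127 ≈ 70447.65

≈ 70,450 cases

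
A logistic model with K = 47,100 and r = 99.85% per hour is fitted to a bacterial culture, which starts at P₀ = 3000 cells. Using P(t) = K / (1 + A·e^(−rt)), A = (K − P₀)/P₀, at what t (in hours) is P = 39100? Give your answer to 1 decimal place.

t ≈ 4.3 hours

A = (47100 − 3000)/3000 = 14.7
39100 = 47100/(1 + 14.7·e^(−0.9985t)) → 1 + 14.7·e^(−0.9985t) = 1.2046
e^(−0.9985t) = 0.013919 → t = ln(71.84625)/0.9985 = 4.27453/0.9985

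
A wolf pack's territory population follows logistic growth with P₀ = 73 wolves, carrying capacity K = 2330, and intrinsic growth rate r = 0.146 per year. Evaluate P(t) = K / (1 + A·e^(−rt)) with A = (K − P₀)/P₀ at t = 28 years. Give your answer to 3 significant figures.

≈ 1,530 wolves

A = (2330 − 73)/73 = 30.91781
P(28) = 2330 / (1 + 30.91781·e^(−0.146·28)) = 2330 / (1 + 30.91781·0.016773)
= 2330 / 1.51858 ≈ 1534.33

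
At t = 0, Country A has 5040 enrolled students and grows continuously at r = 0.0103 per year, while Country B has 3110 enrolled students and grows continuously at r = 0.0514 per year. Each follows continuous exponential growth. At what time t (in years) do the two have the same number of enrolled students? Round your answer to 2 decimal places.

t ≈ 11.75 years

5040·e^(0.0103t) = 3110·e^(0.0514t)
5040/3110 = e^((0.0514 − 0.0103)t) → ln(1.62058) = 0.0411·t
t = 0.48278 / 0.0411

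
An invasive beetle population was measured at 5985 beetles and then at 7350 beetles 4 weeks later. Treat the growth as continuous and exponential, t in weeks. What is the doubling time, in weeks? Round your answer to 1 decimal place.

doubling time ≈ 13.5 weeks

r = ln(7350/5985) / 4 = ln(1.22807) / 4 ≈ 0.051361 per week
doubling time = ln 2 / |r| = 0.69315 / 0.051361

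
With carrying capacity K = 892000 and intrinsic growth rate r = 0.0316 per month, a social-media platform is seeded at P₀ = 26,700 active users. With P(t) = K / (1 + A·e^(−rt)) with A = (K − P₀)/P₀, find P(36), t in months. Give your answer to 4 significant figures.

A = (892000 − 26700)/26700 = 32.40824
P(36) = 892000 / (1 + 32.40824·e^(−0.0316·36)) = 892000 / (1 + 32.40824·0.320588)
= 892000 / 11.38968 ≈ 78316.53

≈ 78,320 active users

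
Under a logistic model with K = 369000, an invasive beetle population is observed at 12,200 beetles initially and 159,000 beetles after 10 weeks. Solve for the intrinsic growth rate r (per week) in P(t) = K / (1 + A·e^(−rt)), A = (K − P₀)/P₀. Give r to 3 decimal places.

A = (369000 − 12200)/12200 = 29.2459
159000 = 369000/(1 + 29.2459·e^(−r·10)) → e^(−10r) = (2.32075 − 1)/29.2459 = 0.04516
r = −ln(0.04516)/10 = 3.09754/10

r ≈ 0.310 per week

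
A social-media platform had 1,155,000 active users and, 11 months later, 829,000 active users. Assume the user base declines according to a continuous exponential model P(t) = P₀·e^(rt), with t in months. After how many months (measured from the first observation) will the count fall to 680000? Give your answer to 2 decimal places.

r = ln(829000/1155000) / 11 ≈ -0.030149 per month
t = ln(680000/1155000) / r = -0.52976 / -0.030149 ≈ 17.572

t ≈ 17.57 months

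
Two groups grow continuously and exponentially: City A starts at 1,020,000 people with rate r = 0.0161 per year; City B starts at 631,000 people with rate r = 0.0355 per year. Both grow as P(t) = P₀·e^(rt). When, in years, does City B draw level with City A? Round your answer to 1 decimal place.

t ≈ 24.8 years

1020000·e^(0.0161t) = 631000·e^(0.0355t)
1020000/631000 = e^((0.0355 − 0.0161)t) → ln(1.61648) = 0.0194·t
t = 0.48025 / 0.0194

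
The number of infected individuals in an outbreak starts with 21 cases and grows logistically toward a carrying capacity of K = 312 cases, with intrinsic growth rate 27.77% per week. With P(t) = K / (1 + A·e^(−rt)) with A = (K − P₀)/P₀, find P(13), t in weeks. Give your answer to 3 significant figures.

A = (312 − 21)/21 = 13.85714
P(13) = 312 / (1 + 13.85714·e^(−0.2777·13)) = 312 / (1 + 13.85714·0.027049)
= 312 / 1.37482 ≈ 226.94

≈ 227 cases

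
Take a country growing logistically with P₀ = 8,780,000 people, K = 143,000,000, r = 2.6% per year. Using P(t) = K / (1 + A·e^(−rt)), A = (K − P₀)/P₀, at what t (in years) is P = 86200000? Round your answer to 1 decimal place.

t ≈ 120.9 years

A = (143000000 − 8780000)/8780000 = 15.28702
86200000 = 143000000/(1 + 15.28702·e^(−0.026t)) → 1 + 15.28702·e^(−0.026t) = 1.65893
e^(−0.026t) = 0.043104 → t = ln(23.19966)/0.026 = 3.14414/0.026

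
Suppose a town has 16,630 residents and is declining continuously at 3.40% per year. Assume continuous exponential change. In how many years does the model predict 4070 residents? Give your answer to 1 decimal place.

t ≈ 41.4 years

4070 = 16630 · e^(-0.034·t)
t = ln(4070/16630) / -0.034 = ln(0.24474) / -0.034 = -1.40757 / -0.034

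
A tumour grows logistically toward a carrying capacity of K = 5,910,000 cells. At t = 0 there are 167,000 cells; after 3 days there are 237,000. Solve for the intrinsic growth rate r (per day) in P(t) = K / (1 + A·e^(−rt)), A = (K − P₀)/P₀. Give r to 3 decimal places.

A = (5910000 − 167000)/167000 = 34.38922
237000 = 5910000/(1 + 34.38922·e^(−r·3)) → e^(−3r) = (24.93671 − 1)/34.38922 = 0.696053
r = −ln(0.696053)/3 = 0.36233/3

r ≈ 0.121 per day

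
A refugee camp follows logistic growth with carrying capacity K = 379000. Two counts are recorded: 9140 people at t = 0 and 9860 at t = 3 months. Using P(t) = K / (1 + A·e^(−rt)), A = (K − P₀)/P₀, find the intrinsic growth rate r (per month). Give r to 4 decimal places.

A = (379000 − 9140)/9140 = 40.46608
9860 = 379000/(1 + 40.46608·e^(−r·3)) → e^(−3r) = (38.43813 − 1)/40.46608 = 0.925173
r = −ln(0.925173)/3 = 0.07777/3

r ≈ 0.0259 per month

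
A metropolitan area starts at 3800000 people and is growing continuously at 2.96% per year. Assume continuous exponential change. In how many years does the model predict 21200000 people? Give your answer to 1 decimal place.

21200000 = 3800000 · e^(0.0296·t)
t = ln(21200000/3800000) / 0.0296 = ln(5.57895) / 0.0296 = 1.719 / 0.0296

t ≈ 58.1 years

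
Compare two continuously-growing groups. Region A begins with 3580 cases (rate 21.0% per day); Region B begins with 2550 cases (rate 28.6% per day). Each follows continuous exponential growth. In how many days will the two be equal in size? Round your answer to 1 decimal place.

t ≈ 4.5 days

3580·e^(0.21t) = 2550·e^(0.286t)
3580/2550 = e^((0.286 − 0.21)t) → ln(1.40392) = 0.076·t
t = 0.33927 / 0.076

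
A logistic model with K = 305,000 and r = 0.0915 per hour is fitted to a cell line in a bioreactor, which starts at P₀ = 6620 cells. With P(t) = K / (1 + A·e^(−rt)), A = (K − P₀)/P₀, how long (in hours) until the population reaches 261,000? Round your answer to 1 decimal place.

A = (305000 − 6620)/6620 = 45.07251
261000 = 305000/(1 + 45.07251·e^(−0.0915t)) → 1 + 45.07251·e^(−0.0915t) = 1.16858
e^(−0.0915t) = 0.00374 → t = ln(267.36192)/0.0915 = 5.5886/0.0915

t ≈ 61.1 hours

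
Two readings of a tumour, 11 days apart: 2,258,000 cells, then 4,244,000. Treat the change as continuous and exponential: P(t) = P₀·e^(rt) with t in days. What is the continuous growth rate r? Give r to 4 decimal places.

4244000 = 2258000 · e^(r·11)
e^(11r) = 4244000/2258000 = 1.87954
r = ln(1.87954) / 11 = 0.63103 / 11

r ≈ 0.0574 per day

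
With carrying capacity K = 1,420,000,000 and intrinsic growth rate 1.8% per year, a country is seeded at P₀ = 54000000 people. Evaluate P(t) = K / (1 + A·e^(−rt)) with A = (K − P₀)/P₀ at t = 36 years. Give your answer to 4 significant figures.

≈ 99,770,000 people

A = (1420000000 − 54000000)/54000000 = 25.2963
P(36) = 1420000000 / (1 + 25.2963·e^(−0.018·36)) = 1420000000 / (1 + 25.2963·0.523091)
= 1420000000 / 14.23226 ≈ 99773312.73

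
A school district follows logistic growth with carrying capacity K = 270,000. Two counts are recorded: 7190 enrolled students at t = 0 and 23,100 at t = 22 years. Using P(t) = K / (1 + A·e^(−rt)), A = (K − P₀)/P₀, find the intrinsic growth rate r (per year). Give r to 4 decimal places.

A = (270000 − 7190)/7190 = 36.55216
23100 = 270000/(1 + 36.55216·e^(−r·22)) → e^(−22r) = (11.68831 − 1)/36.55216 = 0.292413
r = −ln(0.292413)/22 = 1.22959/22

r ≈ 0.0559 per year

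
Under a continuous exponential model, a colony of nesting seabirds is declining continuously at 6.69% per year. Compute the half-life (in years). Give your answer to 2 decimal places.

half-life = ln(2) / |r| = 0.69315 / 0.0669

half-life ≈ 10.36 years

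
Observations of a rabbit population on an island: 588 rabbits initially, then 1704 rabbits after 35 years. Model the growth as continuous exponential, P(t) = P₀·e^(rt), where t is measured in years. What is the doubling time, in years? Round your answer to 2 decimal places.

r = ln(1704/588) / 35 = ln(2.89796) / 35 ≈ 0.0304 per year
doubling time = ln 2 / |r| = 0.69315 / 0.0304

doubling time ≈ 22.80 years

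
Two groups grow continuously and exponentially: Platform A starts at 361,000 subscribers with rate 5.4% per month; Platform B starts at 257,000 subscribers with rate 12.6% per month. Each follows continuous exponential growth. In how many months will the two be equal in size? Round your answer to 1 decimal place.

361000·e^(0.054t) = 257000·e^(0.126t)
361000/257000 = e^((0.126 − 0.054)t) → ln(1.40467) = 0.072·t
t = 0.3398 / 0.072

t ≈ 4.7 months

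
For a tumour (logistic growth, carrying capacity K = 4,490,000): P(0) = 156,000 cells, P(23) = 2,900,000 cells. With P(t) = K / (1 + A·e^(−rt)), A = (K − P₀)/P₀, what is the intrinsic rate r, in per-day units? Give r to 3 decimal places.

A = (4490000 − 156000)/156000 = 27.78205
2900000 = 4490000/(1 + 27.78205·e^(−r·23)) → e^(−23r) = (1.54828 − 1)/27.78205 = 0.019735
r = −ln(0.019735)/23 = 3.92537/23

r ≈ 0.171 per day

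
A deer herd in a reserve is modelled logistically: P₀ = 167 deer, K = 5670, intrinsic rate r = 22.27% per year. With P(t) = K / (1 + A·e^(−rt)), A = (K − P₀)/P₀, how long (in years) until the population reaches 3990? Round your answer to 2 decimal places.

A = (5670 − 167)/167 = 32.9521
3990 = 5670/(1 + 32.9521·e^(−0.2227t)) → 1 + 32.9521·e^(−0.2227t) = 1.42105
e^(−0.2227t) = 0.012778 → t = ln(78.26123)/0.2227 = 4.36005/0.2227

t ≈ 19.58 years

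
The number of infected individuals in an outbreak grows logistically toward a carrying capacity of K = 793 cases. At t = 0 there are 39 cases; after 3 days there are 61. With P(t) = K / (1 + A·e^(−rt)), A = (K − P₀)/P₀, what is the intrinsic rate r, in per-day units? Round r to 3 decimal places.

r ≈ 0.159 per day

A = (793 − 39)/39 = 19.33333
61 = 793/(1 + 19.33333·e^(−r·3)) → e^(−3r) = (13 − 1)/19.33333 = 0.62069
r = −ln(0.62069)/3 = 0.47692/3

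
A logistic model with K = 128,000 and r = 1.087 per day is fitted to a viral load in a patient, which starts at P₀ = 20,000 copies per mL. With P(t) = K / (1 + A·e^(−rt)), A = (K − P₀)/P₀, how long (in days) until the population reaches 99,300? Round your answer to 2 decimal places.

A = (128000 − 20000)/20000 = 5.4
99300 = 128000/(1 + 5.4·e^(−1.087t)) → 1 + 5.4·e^(−1.087t) = 1.28902
e^(−1.087t) = 0.053523 → t = ln(18.68362)/1.087 = 2.92765/1.087

t ≈ 2.69 days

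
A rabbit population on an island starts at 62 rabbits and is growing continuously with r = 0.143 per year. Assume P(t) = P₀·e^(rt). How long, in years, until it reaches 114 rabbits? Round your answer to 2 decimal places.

t ≈ 4.26 years

114 = 62 · e^(0.143·t)
t = ln(114/62) / 0.143 = ln(1.83871) / 0.143 = 0.60906 / 0.143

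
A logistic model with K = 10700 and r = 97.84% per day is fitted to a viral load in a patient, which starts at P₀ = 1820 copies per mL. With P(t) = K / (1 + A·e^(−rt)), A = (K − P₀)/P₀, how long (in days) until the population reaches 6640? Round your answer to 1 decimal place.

t ≈ 2.1 days

A = (10700 − 1820)/1820 = 4.87912
6640 = 10700/(1 + 4.87912·e^(−0.9784t)) → 1 + 4.87912·e^(−0.9784t) = 1.61145
e^(−0.9784t) = 0.125319 → t = ln(7.97965)/0.9784 = 2.07689/0.9784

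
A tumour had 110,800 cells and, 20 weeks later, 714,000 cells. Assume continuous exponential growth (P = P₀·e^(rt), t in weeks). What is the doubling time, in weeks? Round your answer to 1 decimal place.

doubling time ≈ 7.4 weeks

r = ln(714000/110800) / 20 = ln(6.44404) / 20 ≈ 0.093158 per week
doubling time = ln 2 / |r| = 0.69315 / 0.093158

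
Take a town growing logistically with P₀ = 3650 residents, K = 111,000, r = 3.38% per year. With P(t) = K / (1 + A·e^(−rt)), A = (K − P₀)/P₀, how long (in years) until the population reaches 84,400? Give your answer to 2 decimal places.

A = (111000 − 3650)/3650 = 29.41096
84400 = 111000/(1 + 29.41096·e^(−0.0338t)) → 1 + 29.41096·e^(−0.0338t) = 1.31517
e^(−0.0338t) = 0.010716 → t = ln(93.31898)/0.0338 = 4.53602/0.0338

t ≈ 134.20 years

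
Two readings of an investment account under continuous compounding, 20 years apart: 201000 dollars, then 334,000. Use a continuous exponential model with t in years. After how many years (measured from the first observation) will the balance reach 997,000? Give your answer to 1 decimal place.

t ≈ 63.1 years

r = ln(334000/201000) / 20 ≈ 0.025392 per year
t = ln(997000/201000) / r = 1.60145 / 0.025392 ≈ 63.069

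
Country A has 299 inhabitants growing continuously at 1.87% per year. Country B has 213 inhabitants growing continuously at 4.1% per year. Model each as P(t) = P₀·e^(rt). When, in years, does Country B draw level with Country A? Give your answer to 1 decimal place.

t ≈ 15.2 years

299·e^(0.0187t) = 213·e^(0.041t)
299/213 = e^((0.041 − 0.0187)t) → ln(1.40376) = 0.0223·t
t = 0.33915 / 0.0223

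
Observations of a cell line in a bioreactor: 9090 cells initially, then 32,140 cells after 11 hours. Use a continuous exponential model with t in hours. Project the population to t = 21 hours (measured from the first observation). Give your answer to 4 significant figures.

≈ 101,300 cells

r = ln(32140/9090) / 11 ≈ 0.114811 per hour
P(21) = 9090 · e^(0.114811·21) = 9090 · 11.14556 ≈ 101313.16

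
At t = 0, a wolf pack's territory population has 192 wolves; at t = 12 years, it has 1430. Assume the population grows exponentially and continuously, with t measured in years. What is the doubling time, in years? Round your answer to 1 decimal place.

doubling time ≈ 4.1 years

r = ln(1430/192) / 12 = ln(7.44792) / 12 ≈ 0.167328 per year
doubling time = ln 2 / |r| = 0.69315 / 0.167328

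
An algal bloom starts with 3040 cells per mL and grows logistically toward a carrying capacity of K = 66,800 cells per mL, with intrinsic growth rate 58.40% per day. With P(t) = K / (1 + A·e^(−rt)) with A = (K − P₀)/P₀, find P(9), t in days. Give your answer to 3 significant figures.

A = (66800 − 3040)/3040 = 20.97368
P(9) = 66800 / (1 + 20.97368·e^(−0.584·9)) = 66800 / (1 + 20.97368·0.005216)
= 66800 / 1.1094 ≈ 60212.65

≈ 60,200 cells per mL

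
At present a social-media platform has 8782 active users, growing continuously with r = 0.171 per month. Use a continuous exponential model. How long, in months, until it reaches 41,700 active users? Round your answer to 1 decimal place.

41700 = 8782 · e^(0.171·t)
t = ln(41700/8782) / 0.171 = ln(4.74835) / 0.171 = 1.5578 / 0.171

t ≈ 9.1 months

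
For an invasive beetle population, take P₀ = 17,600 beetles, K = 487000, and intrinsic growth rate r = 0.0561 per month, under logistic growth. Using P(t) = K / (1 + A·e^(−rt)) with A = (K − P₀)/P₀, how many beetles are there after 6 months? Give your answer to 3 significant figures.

A = (487000 − 17600)/17600 = 26.67045
P(6) = 487000 / (1 + 26.67045·e^(−0.0561·6)) = 487000 / (1 + 26.67045·0.714194)
= 487000 / 20.04789 ≈ 24291.83

≈ 24,300 beetles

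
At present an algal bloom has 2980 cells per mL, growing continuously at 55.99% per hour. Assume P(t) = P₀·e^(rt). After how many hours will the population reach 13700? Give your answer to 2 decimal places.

13700 = 2980 · e^(0.5599·t)
t = ln(13700/2980) / 0.5599 = ln(4.59732) / 0.5599 = 1.52547 / 0.5599

t ≈ 2.72 hours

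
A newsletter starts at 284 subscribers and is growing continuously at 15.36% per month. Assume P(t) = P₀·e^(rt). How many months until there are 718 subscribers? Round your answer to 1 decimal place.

718 = 284 · e^(0.1536·t)
t = ln(718/284) / 0.1536 = ln(2.52817) / 0.1536 = 0.9275 / 0.1536

t ≈ 6.0 months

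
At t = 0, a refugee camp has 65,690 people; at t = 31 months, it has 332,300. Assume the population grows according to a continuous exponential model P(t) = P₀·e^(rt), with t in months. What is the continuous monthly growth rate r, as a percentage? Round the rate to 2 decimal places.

332300 = 65690 · e^(r·31)
e^(31r) = 332300/65690 = 5.05861
r = ln(5.05861) / 31 = 1.62109 / 31

r ≈ 5.23% per month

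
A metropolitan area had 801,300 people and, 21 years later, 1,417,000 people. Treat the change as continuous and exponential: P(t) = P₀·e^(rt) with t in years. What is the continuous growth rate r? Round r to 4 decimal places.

r ≈ 0.0271 per year

1417000 = 801300 · e^(r·21)
e^(21r) = 1417000/801300 = 1.76838
r = ln(1.76838) / 21 = 0.57006 / 21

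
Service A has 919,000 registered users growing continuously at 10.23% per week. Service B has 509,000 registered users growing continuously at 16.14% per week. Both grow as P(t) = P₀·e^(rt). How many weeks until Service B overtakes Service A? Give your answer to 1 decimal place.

919000·e^(0.1023t) = 509000·e^(0.1614t)
919000/509000 = e^((0.1614 − 0.1023)t) → ln(1.8055) = 0.0591·t
t = 0.59084 / 0.0591

t ≈ 10.0 weeks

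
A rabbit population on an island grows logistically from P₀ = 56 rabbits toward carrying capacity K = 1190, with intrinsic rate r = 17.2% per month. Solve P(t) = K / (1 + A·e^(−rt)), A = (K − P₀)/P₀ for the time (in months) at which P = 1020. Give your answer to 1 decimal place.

A = (1190 − 56)/56 = 20.25
1020 = 1190/(1 + 20.25·e^(−0.172t)) → 1 + 20.25·e^(−0.172t) = 1.16667
e^(−0.172t) = 0.00823 → t = ln(121.5)/0.172 = 4.79991/0.172

t ≈ 27.9 months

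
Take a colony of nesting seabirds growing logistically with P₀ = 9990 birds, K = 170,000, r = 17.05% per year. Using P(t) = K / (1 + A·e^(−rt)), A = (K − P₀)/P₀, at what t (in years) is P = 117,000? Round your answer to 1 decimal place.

A = (170000 − 9990)/9990 = 16.01702
117000 = 170000/(1 + 16.01702·e^(−0.1705t)) → 1 + 16.01702·e^(−0.1705t) = 1.45299
e^(−0.1705t) = 0.028282 → t = ln(35.35832)/0.1705 = 3.56553/0.1705

t ≈ 20.9 years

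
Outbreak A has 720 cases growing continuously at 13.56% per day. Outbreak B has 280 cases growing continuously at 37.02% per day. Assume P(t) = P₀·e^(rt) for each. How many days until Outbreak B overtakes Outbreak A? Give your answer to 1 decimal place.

t ≈ 4.0 days

720·e^(0.1356t) = 280·e^(0.3702t)
720/280 = e^((0.3702 − 0.1356)t) → ln(2.57143) = 0.2346·t
t = 0.94446 / 0.2346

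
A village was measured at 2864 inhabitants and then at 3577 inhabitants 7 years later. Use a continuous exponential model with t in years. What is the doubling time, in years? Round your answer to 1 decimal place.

doubling time ≈ 21.8 years

r = ln(3577/2864) / 7 = ln(1.24895) / 7 ≈ 0.031758 per year
doubling time = ln 2 / |r| = 0.69315 / 0.031758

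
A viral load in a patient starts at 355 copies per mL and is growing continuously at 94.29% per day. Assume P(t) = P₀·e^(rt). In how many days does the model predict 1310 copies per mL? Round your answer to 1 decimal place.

1310 = 355 · e^(0.9429·t)
t = ln(1310/355) / 0.9429 = ln(3.69014) / 0.9429 = 1.30566 / 0.9429

t ≈ 1.4 days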